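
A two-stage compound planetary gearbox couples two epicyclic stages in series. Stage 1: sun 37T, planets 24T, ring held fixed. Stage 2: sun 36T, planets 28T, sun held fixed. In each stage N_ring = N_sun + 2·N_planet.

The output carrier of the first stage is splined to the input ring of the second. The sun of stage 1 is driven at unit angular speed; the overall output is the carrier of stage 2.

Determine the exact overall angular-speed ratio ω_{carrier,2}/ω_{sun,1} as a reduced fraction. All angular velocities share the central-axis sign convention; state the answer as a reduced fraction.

851/3904

Stage 1: N_ring = 37 + 2·24 = 85
Stage 1: 37(ω_s−ω_c) = −85(ω_r−ω_c),  ω_r=0, ω_s=1
Stage 1: 37(1−ω_c) = −85(0−ω_c)  ⇒  122ω_c = 37  ⇒  ω_c = 37/122
  ⇒ ω_c¹/ω_s¹ = 37/122
Stage 2: N_ring = 36 + 2·28 = 92
Stage 2: 36(ω_s−ω_c) = −92(ω_r−ω_c),  ω_s=0, ω_r=1
Stage 2: 36(0−ω_c) = −92(1−ω_c)  ⇒  128ω_c = 92  ⇒  ω_c = 23/32
  ⇒ ω_c²/ω_r² = 23/32
Coupling ω_r² = ω_c¹ ⇒ overall = 37/122 × 23/32 = 851/3904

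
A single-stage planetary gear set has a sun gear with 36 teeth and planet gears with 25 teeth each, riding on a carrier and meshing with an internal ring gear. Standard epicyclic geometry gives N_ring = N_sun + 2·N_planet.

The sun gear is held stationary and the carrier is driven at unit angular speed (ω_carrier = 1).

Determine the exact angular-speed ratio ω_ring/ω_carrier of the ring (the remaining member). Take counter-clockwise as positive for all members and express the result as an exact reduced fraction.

N_ring = 36 + 2·25 = 86
36(ω_s−ω_c) = −86(ω_r−ω_c),  ω_s=0, ω_c=1
ω_r = 1 − (36/86)(0−1) = 61/43
ω_r/ω_c = 61/43

61/43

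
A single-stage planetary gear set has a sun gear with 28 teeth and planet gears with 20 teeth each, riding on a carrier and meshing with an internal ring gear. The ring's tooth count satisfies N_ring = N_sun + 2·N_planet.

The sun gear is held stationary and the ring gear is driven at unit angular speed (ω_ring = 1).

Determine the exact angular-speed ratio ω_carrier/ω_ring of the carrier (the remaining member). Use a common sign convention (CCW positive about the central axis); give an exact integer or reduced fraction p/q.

17/24

N_ring = 28 + 2·20 = 68
28(ω_s−ω_c) = −68(ω_r−ω_c),  ω_s=0, ω_r=1
28(0−ω_c) = −68(1−ω_c)  ⇒  96ω_c = 68  ⇒  ω_c = 17/24
ω_c/ω_r = 17/24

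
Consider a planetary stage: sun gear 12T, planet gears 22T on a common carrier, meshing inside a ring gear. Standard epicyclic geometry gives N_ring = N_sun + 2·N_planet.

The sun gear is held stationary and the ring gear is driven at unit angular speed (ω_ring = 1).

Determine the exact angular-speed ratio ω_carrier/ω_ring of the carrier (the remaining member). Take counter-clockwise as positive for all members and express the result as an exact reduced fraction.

N_ring = 12 + 2·22 = 56
12(ω_s−ω_c) = −56(ω_r−ω_c),  ω_s=0, ω_r=1
12(0−ω_c) = −56(1−ω_c)  ⇒  68ω_c = 56  ⇒  ω_c = 14/17
ω_c/ω_r = 14/17

14/17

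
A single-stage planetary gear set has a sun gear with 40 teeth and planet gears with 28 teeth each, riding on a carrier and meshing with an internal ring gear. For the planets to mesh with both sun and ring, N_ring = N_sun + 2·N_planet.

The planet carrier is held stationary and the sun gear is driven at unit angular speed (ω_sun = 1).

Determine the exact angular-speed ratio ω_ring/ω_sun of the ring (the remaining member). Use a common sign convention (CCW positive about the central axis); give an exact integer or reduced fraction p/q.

N_ring = 40 + 2·28 = 96
40(ω_s−ω_c) = −96(ω_r−ω_c),  ω_c=0, ω_s=1
ω_r = 0 − (40/96)(1−0) = -5/12
ω_r/ω_s = -5/12

-5/12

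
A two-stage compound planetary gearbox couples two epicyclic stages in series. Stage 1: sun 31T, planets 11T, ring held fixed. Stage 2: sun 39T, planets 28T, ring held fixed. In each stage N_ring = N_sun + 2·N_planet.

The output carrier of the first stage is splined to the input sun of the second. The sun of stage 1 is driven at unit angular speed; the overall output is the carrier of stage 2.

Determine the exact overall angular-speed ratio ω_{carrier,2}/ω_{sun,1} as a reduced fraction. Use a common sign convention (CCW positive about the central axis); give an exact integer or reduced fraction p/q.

Stage 1: N_ring = 31 + 2·11 = 53
Stage 1: 31(ω_s−ω_c) = −53(ω_r−ω_c),  ω_r=0, ω_s=1
Stage 1: 31(1−ω_c) = −53(0−ω_c)  ⇒  84ω_c = 31  ⇒  ω_c = 31/84
  ⇒ ω_c¹/ω_s¹ = 31/84
Stage 2: N_ring = 39 + 2·28 = 95
Stage 2: 39(ω_s−ω_c) = −95(ω_r−ω_c),  ω_r=0, ω_s=1
Stage 2: 39(1−ω_c) = −95(0−ω_c)  ⇒  134ω_c = 39  ⇒  ω_c = 39/134
  ⇒ ω_c²/ω_s² = 39/134
Coupling ω_s² = ω_c¹ ⇒ overall = 31/84 × 39/134 = 403/3752

403/3752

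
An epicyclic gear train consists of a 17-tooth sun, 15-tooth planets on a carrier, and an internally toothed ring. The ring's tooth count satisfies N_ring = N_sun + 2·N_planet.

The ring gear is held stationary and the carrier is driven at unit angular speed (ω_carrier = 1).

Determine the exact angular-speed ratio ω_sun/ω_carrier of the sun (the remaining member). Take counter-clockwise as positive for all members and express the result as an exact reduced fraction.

64/17

N_ring = 17 + 2·15 = 47
17(ω_s−ω_c) = −47(ω_r−ω_c),  ω_r=0, ω_c=1
ω_s = 1 − (47/17)(0−1) = 64/17
ω_s/ω_c = 64/17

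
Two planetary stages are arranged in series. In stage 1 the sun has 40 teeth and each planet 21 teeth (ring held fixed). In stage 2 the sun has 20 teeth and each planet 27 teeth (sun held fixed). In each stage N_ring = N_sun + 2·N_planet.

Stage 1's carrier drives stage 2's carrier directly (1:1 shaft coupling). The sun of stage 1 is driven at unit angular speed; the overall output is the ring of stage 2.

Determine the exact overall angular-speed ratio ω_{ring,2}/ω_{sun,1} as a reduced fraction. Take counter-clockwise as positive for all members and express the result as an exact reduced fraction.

940/2257

Stage 1: N_ring = 40 + 2·21 = 82
Stage 1: 40(ω_s−ω_c) = −82(ω_r−ω_c),  ω_r=0, ω_s=1
Stage 1: 40(1−ω_c) = −82(0−ω_c)  ⇒  122ω_c = 40  ⇒  ω_c = 20/61
  ⇒ ω_c¹/ω_s¹ = 20/61
Stage 2: N_ring = 20 + 2·27 = 74
Stage 2: 20(ω_s−ω_c) = −74(ω_r−ω_c),  ω_s=0, ω_c=1
Stage 2: ω_r = 1 − (20/74)(0−1) = 47/37
  ⇒ ω_r²/ω_c² = 47/37
Coupling ω_c² = ω_c¹ ⇒ overall = 20/61 × 47/37 = 940/2257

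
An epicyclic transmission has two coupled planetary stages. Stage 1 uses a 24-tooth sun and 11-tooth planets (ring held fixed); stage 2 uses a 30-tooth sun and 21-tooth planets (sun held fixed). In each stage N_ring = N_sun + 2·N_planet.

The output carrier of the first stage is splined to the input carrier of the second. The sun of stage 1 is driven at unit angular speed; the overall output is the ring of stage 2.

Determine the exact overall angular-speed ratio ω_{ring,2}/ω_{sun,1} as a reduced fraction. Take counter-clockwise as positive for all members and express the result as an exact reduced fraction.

Stage 1: N_ring = 24 + 2·11 = 46
Stage 1: 24(ω_s−ω_c) = −46(ω_r−ω_c),  ω_r=0, ω_s=1
Stage 1: 24(1−ω_c) = −46(0−ω_c)  ⇒  70ω_c = 24  ⇒  ω_c = 12/35
  ⇒ ω_c¹/ω_s¹ = 12/35
Stage 2: N_ring = 30 + 2·21 = 72
Stage 2: 30(ω_s−ω_c) = −72(ω_r−ω_c),  ω_s=0, ω_c=1
Stage 2: ω_r = 1 − (30/72)(0−1) = 17/12
  ⇒ ω_r²/ω_c² = 17/12
Coupling ω_c² = ω_c¹ ⇒ overall = 12/35 × 17/12 = 17/35

17/35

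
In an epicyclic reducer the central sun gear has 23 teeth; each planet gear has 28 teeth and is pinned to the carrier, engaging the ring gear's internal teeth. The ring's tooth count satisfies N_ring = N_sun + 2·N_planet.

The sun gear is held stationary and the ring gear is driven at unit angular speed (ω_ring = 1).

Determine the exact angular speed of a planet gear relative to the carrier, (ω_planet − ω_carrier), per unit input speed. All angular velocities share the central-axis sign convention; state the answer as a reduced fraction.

N_ring = 23 + 2·28 = 79
23(ω_s−ω_c) = −79(ω_r−ω_c),  ω_s=0, ω_r=1
23(0−ω_c) = −79(1−ω_c)  ⇒  102ω_c = 79  ⇒  ω_c = 79/102
sun–planet: 23·(0−79/102) = −28·(ω_p−ω_c)  ⇒  ω_p−ω_c = −(23/28)·(-79/102) = 1817/2856

1817/2856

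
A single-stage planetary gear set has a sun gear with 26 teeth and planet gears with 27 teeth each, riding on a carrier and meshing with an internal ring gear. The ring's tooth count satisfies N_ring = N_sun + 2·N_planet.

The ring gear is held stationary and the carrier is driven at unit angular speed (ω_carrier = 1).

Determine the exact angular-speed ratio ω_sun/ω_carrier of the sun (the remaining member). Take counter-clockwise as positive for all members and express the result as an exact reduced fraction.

53/13

N_ring = 26 + 2·27 = 80
26(ω_s−ω_c) = −80(ω_r−ω_c),  ω_r=0, ω_c=1
ω_s = 1 − (80/26)(0−1) = 53/13
ω_s/ω_c = 53/13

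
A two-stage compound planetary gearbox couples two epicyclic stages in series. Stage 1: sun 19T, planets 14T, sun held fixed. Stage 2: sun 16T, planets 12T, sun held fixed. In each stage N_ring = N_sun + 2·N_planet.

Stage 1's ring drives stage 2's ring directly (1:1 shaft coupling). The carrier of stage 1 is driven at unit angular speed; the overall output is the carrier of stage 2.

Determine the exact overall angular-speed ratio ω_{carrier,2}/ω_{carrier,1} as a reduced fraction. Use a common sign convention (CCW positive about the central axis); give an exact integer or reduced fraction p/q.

Stage 1: N_ring = 19 + 2·14 = 47
Stage 1: 19(ω_s−ω_c) = −47(ω_r−ω_c),  ω_s=0, ω_c=1
Stage 1: ω_r = 1 − (19/47)(0−1) = 66/47
  ⇒ ω_r¹/ω_c¹ = 66/47
Stage 2: N_ring = 16 + 2·12 = 40
Stage 2: 16(ω_s−ω_c) = −40(ω_r−ω_c),  ω_s=0, ω_r=1
Stage 2: 16(0−ω_c) = −40(1−ω_c)  ⇒  56ω_c = 40  ⇒  ω_c = 5/7
  ⇒ ω_c²/ω_r² = 5/7
Coupling ω_r² = ω_r¹ ⇒ overall = 66/47 × 5/7 = 330/329

330/329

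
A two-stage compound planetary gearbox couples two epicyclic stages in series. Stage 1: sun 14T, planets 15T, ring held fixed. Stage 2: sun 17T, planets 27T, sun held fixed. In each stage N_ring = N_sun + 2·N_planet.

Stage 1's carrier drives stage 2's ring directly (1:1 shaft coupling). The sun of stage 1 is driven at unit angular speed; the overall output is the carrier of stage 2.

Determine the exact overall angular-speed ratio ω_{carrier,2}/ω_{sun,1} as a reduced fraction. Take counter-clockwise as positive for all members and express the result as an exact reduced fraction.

Stage 1: N_ring = 14 + 2·15 = 44
Stage 1: 14(ω_s−ω_c) = −44(ω_r−ω_c),  ω_r=0, ω_s=1
Stage 1: 14(1−ω_c) = −44(0−ω_c)  ⇒  58ω_c = 14  ⇒  ω_c = 7/29
  ⇒ ω_c¹/ω_s¹ = 7/29
Stage 2: N_ring = 17 + 2·27 = 71
Stage 2: 17(ω_s−ω_c) = −71(ω_r−ω_c),  ω_s=0, ω_r=1
Stage 2: 17(0−ω_c) = −71(1−ω_c)  ⇒  88ω_c = 71  ⇒  ω_c = 71/88
  ⇒ ω_c²/ω_r² = 71/88
Coupling ω_r² = ω_c¹ ⇒ overall = 7/29 × 71/88 = 497/2552

497/2552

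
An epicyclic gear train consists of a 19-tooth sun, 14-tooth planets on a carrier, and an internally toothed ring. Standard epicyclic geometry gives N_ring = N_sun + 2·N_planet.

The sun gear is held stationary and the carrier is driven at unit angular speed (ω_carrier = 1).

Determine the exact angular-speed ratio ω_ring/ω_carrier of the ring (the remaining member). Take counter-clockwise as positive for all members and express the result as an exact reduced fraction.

66/47

N_ring = 19 + 2·14 = 47
19(ω_s−ω_c) = −47(ω_r−ω_c),  ω_s=0, ω_c=1
ω_r = 1 − (19/47)(0−1) = 66/47
ω_r/ω_c = 66/47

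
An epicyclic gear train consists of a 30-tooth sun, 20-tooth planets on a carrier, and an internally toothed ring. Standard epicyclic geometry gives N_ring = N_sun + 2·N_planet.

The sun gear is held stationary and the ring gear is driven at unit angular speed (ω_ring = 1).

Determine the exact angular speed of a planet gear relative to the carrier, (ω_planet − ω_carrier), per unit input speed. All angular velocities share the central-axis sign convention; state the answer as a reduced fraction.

N_ring = 30 + 2·20 = 70
30(ω_s−ω_c) = −70(ω_r−ω_c),  ω_s=0, ω_r=1
30(0−ω_c) = −70(1−ω_c)  ⇒  100ω_c = 70  ⇒  ω_c = 7/10
sun–planet: 30·(0−7/10) = −20·(ω_p−ω_c)  ⇒  ω_p−ω_c = −(30/20)·(-7/10) = 21/20

21/20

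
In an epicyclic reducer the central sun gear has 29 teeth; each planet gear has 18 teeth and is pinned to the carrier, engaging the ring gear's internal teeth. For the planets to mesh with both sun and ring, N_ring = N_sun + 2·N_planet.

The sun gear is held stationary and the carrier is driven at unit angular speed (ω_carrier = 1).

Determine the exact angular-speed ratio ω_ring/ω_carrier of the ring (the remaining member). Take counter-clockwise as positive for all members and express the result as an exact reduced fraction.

94/65

N_ring = 29 + 2·18 = 65
29(ω_s−ω_c) = −65(ω_r−ω_c),  ω_s=0, ω_c=1
ω_r = 1 − (29/65)(0−1) = 94/65
ω_r/ω_c = 94/65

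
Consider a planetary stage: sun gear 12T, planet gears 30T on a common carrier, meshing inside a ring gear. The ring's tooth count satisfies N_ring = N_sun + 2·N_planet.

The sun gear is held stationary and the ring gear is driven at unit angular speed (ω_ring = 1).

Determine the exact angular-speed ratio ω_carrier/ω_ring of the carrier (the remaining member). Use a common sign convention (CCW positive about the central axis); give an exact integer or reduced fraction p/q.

6/7

N_ring = 12 + 2·30 = 72
12(ω_s−ω_c) = −72(ω_r−ω_c),  ω_s=0, ω_r=1
12(0−ω_c) = −72(1−ω_c)  ⇒  84ω_c = 72  ⇒  ω_c = 6/7
ω_c/ω_r = 6/7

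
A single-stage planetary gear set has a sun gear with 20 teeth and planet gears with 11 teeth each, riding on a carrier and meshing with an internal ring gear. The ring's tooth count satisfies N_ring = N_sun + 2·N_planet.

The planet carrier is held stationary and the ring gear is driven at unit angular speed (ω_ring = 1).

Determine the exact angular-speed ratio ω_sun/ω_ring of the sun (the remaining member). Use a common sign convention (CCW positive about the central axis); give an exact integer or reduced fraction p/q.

N_ring = 20 + 2·11 = 42
20(ω_s−ω_c) = −42(ω_r−ω_c),  ω_c=0, ω_r=1
ω_s = 0 − (42/20)(1−0) = -21/10
ω_s/ω_r = -21/10

-21/10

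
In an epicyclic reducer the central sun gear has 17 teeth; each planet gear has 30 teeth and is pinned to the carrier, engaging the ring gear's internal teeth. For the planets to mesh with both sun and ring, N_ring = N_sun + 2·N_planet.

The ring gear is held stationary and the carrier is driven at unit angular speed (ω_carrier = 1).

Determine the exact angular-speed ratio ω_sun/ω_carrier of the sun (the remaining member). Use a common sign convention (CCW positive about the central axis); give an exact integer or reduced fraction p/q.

94/17

N_ring = 17 + 2·30 = 77
17(ω_s−ω_c) = −77(ω_r−ω_c),  ω_r=0, ω_c=1
ω_s = 1 − (77/17)(0−1) = 94/17
ω_s/ω_c = 94/17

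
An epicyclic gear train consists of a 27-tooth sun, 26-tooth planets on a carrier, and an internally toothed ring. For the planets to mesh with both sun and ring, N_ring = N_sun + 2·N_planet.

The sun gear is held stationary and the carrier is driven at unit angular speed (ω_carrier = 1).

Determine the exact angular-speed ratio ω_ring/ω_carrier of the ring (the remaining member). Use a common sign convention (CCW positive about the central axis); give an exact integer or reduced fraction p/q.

N_ring = 27 + 2·26 = 79
27(ω_s−ω_c) = −79(ω_r−ω_c),  ω_s=0, ω_c=1
ω_r = 1 − (27/79)(0−1) = 106/79
ω_r/ω_c = 106/79

106/79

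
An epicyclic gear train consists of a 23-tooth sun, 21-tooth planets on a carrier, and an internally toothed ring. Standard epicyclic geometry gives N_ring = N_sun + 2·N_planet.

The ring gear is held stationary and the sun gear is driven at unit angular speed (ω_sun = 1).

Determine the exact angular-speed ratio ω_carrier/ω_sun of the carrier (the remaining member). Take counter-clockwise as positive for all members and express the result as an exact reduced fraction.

23/88

N_ring = 23 + 2·21 = 65
23(ω_s−ω_c) = −65(ω_r−ω_c),  ω_r=0, ω_s=1
23(1−ω_c) = −65(0−ω_c)  ⇒  88ω_c = 23  ⇒  ω_c = 23/88
ω_c/ω_s = 23/88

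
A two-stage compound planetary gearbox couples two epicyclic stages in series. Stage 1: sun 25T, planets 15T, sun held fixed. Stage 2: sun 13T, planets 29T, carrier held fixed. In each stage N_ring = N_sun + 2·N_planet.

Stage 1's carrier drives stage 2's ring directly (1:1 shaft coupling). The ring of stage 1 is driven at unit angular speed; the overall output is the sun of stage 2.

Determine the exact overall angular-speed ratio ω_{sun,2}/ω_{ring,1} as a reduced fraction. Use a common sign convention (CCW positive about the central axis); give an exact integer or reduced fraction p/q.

Stage 1: N_ring = 25 + 2·15 = 55
Stage 1: 25(ω_s−ω_c) = −55(ω_r−ω_c),  ω_s=0, ω_r=1
Stage 1: 25(0−ω_c) = −55(1−ω_c)  ⇒  80ω_c = 55  ⇒  ω_c = 11/16
  ⇒ ω_c¹/ω_r¹ = 11/16
Stage 2: N_ring = 13 + 2·29 = 71
Stage 2: 13(ω_s−ω_c) = −71(ω_r−ω_c),  ω_c=0, ω_r=1
Stage 2: ω_s = 0 − (71/13)(1−0) = -71/13
  ⇒ ω_s²/ω_r² = -71/13
Coupling ω_r² = ω_c¹ ⇒ overall = 11/16 × -71/13 = -781/208

-781/208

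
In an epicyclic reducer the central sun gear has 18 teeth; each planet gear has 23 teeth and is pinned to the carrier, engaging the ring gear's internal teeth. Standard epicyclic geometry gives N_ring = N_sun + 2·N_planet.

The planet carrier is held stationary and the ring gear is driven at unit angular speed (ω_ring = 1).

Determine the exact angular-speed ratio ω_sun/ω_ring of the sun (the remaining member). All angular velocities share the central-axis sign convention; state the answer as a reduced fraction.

N_ring = 18 + 2·23 = 64
18(ω_s−ω_c) = −64(ω_r−ω_c),  ω_c=0, ω_r=1
ω_s = 0 − (64/18)(1−0) = -32/9
ω_s/ω_r = -32/9

-32/9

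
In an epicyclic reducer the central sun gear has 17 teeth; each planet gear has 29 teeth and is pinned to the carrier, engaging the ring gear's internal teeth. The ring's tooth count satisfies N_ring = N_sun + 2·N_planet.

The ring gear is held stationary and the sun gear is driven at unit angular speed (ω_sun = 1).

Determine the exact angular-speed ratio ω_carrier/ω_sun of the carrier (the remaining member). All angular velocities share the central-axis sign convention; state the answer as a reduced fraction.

N_ring = 17 + 2·29 = 75
17(ω_s−ω_c) = −75(ω_r−ω_c),  ω_r=0, ω_s=1
17(1−ω_c) = −75(0−ω_c)  ⇒  92ω_c = 17  ⇒  ω_c = 17/92
ω_c/ω_s = 17/92

17/92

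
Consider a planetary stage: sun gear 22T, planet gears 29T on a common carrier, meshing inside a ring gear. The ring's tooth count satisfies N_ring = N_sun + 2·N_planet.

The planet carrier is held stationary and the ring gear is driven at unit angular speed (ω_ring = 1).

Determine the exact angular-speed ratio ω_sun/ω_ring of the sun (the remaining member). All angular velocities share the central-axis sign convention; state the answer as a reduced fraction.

N_ring = 22 + 2·29 = 80
22(ω_s−ω_c) = −80(ω_r−ω_c),  ω_c=0, ω_r=1
ω_s = 0 − (80/22)(1−0) = -40/11
ω_s/ω_r = -40/11

-40/11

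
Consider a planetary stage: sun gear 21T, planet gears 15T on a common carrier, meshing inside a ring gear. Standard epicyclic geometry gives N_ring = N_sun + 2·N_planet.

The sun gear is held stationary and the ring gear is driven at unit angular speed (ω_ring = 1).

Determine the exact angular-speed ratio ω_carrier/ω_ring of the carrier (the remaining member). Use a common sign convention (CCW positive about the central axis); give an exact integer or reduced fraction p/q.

17/24

N_ring = 21 + 2·15 = 51
21(ω_s−ω_c) = −51(ω_r−ω_c),  ω_s=0, ω_r=1
21(0−ω_c) = −51(1−ω_c)  ⇒  72ω_c = 51  ⇒  ω_c = 17/24
ω_c/ω_r = 17/24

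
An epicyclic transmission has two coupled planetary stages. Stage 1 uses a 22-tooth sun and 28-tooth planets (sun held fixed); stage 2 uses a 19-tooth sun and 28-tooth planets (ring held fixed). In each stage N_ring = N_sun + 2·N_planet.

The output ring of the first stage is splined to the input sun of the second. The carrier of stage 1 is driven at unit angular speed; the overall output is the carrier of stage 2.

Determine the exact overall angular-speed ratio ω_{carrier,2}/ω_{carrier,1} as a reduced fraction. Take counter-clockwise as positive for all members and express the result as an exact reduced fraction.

475/1833

Stage 1: N_ring = 22 + 2·28 = 78
Stage 1: 22(ω_s−ω_c) = −78(ω_r−ω_c),  ω_s=0, ω_c=1
Stage 1: ω_r = 1 − (22/78)(0−1) = 50/39
  ⇒ ω_r¹/ω_c¹ = 50/39
Stage 2: N_ring = 19 + 2·28 = 75
Stage 2: 19(ω_s−ω_c) = −75(ω_r−ω_c),  ω_r=0, ω_s=1
Stage 2: 19(1−ω_c) = −75(0−ω_c)  ⇒  94ω_c = 19  ⇒  ω_c = 19/94
  ⇒ ω_c²/ω_s² = 19/94
Coupling ω_s² = ω_r¹ ⇒ overall = 50/39 × 19/94 = 475/1833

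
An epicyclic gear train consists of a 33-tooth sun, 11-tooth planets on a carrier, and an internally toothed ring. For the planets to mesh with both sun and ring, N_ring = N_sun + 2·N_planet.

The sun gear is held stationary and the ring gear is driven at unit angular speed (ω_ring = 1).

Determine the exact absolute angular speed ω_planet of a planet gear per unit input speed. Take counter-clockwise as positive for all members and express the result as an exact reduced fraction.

5/2

N_ring = 33 + 2·11 = 55
33(ω_s−ω_c) = −55(ω_r−ω_c),  ω_s=0, ω_r=1
33(0−ω_c) = −55(1−ω_c)  ⇒  88ω_c = 55  ⇒  ω_c = 5/8
sun–planet: 33·(0−5/8) = −11·(ω_p−ω_c)  ⇒  ω_p−ω_c = −(33/11)·(-5/8) = 15/8
ω_p = 5/8 + 15/8 = 5/2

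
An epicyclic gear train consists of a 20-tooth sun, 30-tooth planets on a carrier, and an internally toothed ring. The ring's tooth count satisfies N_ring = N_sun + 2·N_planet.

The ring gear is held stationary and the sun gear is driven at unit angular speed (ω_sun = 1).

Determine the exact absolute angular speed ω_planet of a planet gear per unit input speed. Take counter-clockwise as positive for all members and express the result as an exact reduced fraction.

-1/3

N_ring = 20 + 2·30 = 80
20(ω_s−ω_c) = −80(ω_r−ω_c),  ω_r=0, ω_s=1
20(1−ω_c) = −80(0−ω_c)  ⇒  100ω_c = 20  ⇒  ω_c = 1/5
sun–planet: 20·(1−1/5) = −30·(ω_p−ω_c)  ⇒  ω_p−ω_c = −(20/30)·(4/5) = -8/15
ω_p = 1/5 − 8/15 = -1/3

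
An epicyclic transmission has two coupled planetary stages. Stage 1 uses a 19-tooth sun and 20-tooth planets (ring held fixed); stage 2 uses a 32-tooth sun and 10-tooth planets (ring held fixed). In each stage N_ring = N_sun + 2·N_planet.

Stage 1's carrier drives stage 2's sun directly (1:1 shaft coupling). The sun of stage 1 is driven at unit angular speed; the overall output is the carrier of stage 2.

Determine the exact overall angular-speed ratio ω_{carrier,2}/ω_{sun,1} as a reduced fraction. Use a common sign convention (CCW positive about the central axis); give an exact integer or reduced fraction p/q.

76/819

Stage 1: N_ring = 19 + 2·20 = 59
Stage 1: 19(ω_s−ω_c) = −59(ω_r−ω_c),  ω_r=0, ω_s=1
Stage 1: 19(1−ω_c) = −59(0−ω_c)  ⇒  78ω_c = 19  ⇒  ω_c = 19/78
  ⇒ ω_c¹/ω_s¹ = 19/78
Stage 2: N_ring = 32 + 2·10 = 52
Stage 2: 32(ω_s−ω_c) = −52(ω_r−ω_c),  ω_r=0, ω_s=1
Stage 2: 32(1−ω_c) = −52(0−ω_c)  ⇒  84ω_c = 32  ⇒  ω_c = 8/21
  ⇒ ω_c²/ω_s² = 8/21
Coupling ω_s² = ω_c¹ ⇒ overall = 19/78 × 8/21 = 76/819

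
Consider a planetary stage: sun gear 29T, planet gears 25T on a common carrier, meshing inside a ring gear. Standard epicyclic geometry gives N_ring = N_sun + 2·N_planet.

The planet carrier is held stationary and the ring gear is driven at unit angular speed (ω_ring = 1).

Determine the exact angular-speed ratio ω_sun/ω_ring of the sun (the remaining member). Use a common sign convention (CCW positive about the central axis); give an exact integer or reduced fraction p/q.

N_ring = 29 + 2·25 = 79
29(ω_s−ω_c) = −79(ω_r−ω_c),  ω_c=0, ω_r=1
ω_s = 0 − (79/29)(1−0) = -79/29
ω_s/ω_r = -79/29

-79/29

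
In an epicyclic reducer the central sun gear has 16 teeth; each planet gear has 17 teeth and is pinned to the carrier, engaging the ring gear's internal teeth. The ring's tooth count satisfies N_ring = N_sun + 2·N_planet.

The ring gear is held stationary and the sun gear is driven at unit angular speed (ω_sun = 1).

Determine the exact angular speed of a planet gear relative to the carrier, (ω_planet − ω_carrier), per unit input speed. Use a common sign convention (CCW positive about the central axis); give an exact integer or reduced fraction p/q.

N_ring = 16 + 2·17 = 50
16(ω_s−ω_c) = −50(ω_r−ω_c),  ω_r=0, ω_s=1
16(1−ω_c) = −50(0−ω_c)  ⇒  66ω_c = 16  ⇒  ω_c = 8/33
sun–planet: 16·(1−8/33) = −17·(ω_p−ω_c)  ⇒  ω_p−ω_c = −(16/17)·(25/33) = -400/561

-400/561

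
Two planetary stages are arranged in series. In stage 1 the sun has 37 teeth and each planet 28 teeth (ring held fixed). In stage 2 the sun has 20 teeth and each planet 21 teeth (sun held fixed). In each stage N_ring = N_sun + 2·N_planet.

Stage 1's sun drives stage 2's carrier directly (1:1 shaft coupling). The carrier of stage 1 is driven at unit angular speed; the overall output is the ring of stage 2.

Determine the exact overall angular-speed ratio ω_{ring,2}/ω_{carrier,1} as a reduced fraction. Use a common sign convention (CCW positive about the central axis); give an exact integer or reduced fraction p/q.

Stage 1: N_ring = 37 + 2·28 = 93
Stage 1: 37(ω_s−ω_c) = −93(ω_r−ω_c),  ω_r=0, ω_c=1
Stage 1: ω_s = 1 − (93/37)(0−1) = 130/37
  ⇒ ω_s¹/ω_c¹ = 130/37
Stage 2: N_ring = 20 + 2·21 = 62
Stage 2: 20(ω_s−ω_c) = −62(ω_r−ω_c),  ω_s=0, ω_c=1
Stage 2: ω_r = 1 − (20/62)(0−1) = 41/31
  ⇒ ω_r²/ω_c² = 41/31
Coupling ω_c² = ω_s¹ ⇒ overall = 130/37 × 41/31 = 5330/1147

5330/1147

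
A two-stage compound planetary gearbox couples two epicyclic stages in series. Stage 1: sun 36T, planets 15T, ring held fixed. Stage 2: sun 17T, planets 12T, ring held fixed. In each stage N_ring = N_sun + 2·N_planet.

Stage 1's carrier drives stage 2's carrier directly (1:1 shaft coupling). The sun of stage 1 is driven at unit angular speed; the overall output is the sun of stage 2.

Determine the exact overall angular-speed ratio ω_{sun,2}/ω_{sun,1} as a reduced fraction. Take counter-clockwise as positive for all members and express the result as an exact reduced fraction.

Stage 1: N_ring = 36 + 2·15 = 66
Stage 1: 36(ω_s−ω_c) = −66(ω_r−ω_c),  ω_r=0, ω_s=1
Stage 1: 36(1−ω_c) = −66(0−ω_c)  ⇒  102ω_c = 36  ⇒  ω_c = 6/17
  ⇒ ω_c¹/ω_s¹ = 6/17
Stage 2: N_ring = 17 + 2·12 = 41
Stage 2: 17(ω_s−ω_c) = −41(ω_r−ω_c),  ω_r=0, ω_c=1
Stage 2: ω_s = 1 − (41/17)(0−1) = 58/17
  ⇒ ω_s²/ω_c² = 58/17
Coupling ω_c² = ω_c¹ ⇒ overall = 6/17 × 58/17 = 348/289

348/289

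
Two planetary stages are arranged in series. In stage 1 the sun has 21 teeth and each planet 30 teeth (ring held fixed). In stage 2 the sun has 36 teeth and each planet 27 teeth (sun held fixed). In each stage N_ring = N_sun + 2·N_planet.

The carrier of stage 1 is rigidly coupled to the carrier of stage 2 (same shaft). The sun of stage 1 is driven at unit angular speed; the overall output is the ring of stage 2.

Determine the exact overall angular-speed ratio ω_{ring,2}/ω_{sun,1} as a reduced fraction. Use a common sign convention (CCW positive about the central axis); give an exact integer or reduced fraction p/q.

Stage 1: N_ring = 21 + 2·30 = 81
Stage 1: 21(ω_s−ω_c) = −81(ω_r−ω_c),  ω_r=0, ω_s=1
Stage 1: 21(1−ω_c) = −81(0−ω_c)  ⇒  102ω_c = 21  ⇒  ω_c = 7/34
  ⇒ ω_c¹/ω_s¹ = 7/34
Stage 2: N_ring = 36 + 2·27 = 90
Stage 2: 36(ω_s−ω_c) = −90(ω_r−ω_c),  ω_s=0, ω_c=1
Stage 2: ω_r = 1 − (36/90)(0−1) = 7/5
  ⇒ ω_r²/ω_c² = 7/5
Coupling ω_c² = ω_c¹ ⇒ overall = 7/34 × 7/5 = 49/170

49/170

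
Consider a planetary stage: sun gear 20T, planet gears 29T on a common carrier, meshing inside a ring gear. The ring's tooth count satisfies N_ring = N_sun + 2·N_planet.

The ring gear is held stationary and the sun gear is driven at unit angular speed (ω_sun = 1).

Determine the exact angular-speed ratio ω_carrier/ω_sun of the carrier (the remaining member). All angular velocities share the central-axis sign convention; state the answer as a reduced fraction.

10/49

N_ring = 20 + 2·29 = 78
20(ω_s−ω_c) = −78(ω_r−ω_c),  ω_r=0, ω_s=1
20(1−ω_c) = −78(0−ω_c)  ⇒  98ω_c = 20  ⇒  ω_c = 10/49
ω_c/ω_s = 10/49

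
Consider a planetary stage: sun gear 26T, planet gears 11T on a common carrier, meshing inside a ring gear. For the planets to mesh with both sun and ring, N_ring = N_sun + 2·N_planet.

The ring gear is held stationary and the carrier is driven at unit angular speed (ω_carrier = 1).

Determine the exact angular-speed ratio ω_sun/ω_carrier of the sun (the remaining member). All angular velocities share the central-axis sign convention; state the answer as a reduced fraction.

N_ring = 26 + 2·11 = 48
26(ω_s−ω_c) = −48(ω_r−ω_c),  ω_r=0, ω_c=1
ω_s = 1 − (48/26)(0−1) = 37/13
ω_s/ω_c = 37/13

37/13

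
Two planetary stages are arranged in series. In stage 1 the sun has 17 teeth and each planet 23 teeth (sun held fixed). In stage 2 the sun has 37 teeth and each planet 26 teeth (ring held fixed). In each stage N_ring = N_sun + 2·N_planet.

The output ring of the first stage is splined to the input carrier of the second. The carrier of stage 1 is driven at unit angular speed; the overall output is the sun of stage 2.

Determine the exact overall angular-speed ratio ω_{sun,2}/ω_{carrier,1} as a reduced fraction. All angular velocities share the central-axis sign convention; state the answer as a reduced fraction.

160/37

Stage 1: N_ring = 17 + 2·23 = 63
Stage 1: 17(ω_s−ω_c) = −63(ω_r−ω_c),  ω_s=0, ω_c=1
Stage 1: ω_r = 1 − (17/63)(0−1) = 80/63
  ⇒ ω_r¹/ω_c¹ = 80/63
Stage 2: N_ring = 37 + 2·26 = 89
Stage 2: 37(ω_s−ω_c) = −89(ω_r−ω_c),  ω_r=0, ω_c=1
Stage 2: ω_s = 1 − (89/37)(0−1) = 126/37
  ⇒ ω_s²/ω_c² = 126/37
Coupling ω_c² = ω_r¹ ⇒ overall = 80/63 × 126/37 = 160/37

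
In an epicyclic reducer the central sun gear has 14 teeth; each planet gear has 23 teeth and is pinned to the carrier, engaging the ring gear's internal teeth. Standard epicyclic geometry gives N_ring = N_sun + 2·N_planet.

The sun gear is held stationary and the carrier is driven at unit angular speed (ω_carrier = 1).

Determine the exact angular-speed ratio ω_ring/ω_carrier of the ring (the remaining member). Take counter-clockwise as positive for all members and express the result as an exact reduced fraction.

37/30

N_ring = 14 + 2·23 = 60
14(ω_s−ω_c) = −60(ω_r−ω_c),  ω_s=0, ω_c=1
ω_r = 1 − (14/60)(0−1) = 37/30
ω_r/ω_c = 37/30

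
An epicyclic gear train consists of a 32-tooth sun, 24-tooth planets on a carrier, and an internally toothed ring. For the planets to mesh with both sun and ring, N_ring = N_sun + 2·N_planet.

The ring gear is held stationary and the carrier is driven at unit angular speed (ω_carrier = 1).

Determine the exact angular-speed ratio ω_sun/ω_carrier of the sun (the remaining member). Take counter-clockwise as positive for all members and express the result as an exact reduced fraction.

N_ring = 32 + 2·24 = 80
32(ω_s−ω_c) = −80(ω_r−ω_c),  ω_r=0, ω_c=1
ω_s = 1 − (80/32)(0−1) = 7/2
ω_s/ω_c = 7/2

7/2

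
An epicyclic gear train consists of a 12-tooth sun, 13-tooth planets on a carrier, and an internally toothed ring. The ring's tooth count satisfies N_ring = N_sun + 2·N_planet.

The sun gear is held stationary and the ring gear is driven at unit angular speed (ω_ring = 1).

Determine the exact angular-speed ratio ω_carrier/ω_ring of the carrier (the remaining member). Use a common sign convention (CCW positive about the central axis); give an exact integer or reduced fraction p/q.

N_ring = 12 + 2·13 = 38
12(ω_s−ω_c) = −38(ω_r−ω_c),  ω_s=0, ω_r=1
12(0−ω_c) = −38(1−ω_c)  ⇒  50ω_c = 38  ⇒  ω_c = 19/25
ω_c/ω_r = 19/25

19/25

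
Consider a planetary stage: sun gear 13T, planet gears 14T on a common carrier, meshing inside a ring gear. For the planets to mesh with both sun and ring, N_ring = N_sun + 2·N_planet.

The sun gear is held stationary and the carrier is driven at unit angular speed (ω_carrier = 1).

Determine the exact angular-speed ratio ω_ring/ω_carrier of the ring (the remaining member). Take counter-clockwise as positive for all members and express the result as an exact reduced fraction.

N_ring = 13 + 2·14 = 41
13(ω_s−ω_c) = −41(ω_r−ω_c),  ω_s=0, ω_c=1
ω_r = 1 − (13/41)(0−1) = 54/41
ω_r/ω_c = 54/41

54/41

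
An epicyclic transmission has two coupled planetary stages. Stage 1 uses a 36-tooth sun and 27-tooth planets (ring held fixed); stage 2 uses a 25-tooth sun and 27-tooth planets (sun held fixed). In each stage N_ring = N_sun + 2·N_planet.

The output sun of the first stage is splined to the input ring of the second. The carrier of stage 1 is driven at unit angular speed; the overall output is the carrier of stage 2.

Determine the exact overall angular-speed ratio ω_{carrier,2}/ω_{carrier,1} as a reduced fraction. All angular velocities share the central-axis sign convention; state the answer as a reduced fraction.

553/208

Stage 1: N_ring = 36 + 2·27 = 90
Stage 1: 36(ω_s−ω_c) = −90(ω_r−ω_c),  ω_r=0, ω_c=1
Stage 1: ω_s = 1 − (90/36)(0−1) = 7/2
  ⇒ ω_s¹/ω_c¹ = 7/2
Stage 2: N_ring = 25 + 2·27 = 79
Stage 2: 25(ω_s−ω_c) = −79(ω_r−ω_c),  ω_s=0, ω_r=1
Stage 2: 25(0−ω_c) = −79(1−ω_c)  ⇒  104ω_c = 79  ⇒  ω_c = 79/104
  ⇒ ω_c²/ω_r² = 79/104
Coupling ω_r² = ω_s¹ ⇒ overall = 7/2 × 79/104 = 553/208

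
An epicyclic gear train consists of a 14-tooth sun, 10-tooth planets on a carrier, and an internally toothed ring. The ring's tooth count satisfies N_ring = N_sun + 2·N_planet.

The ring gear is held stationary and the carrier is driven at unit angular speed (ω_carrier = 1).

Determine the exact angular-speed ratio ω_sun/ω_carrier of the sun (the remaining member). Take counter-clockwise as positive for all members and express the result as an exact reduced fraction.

24/7

N_ring = 14 + 2·10 = 34
14(ω_s−ω_c) = −34(ω_r−ω_c),  ω_r=0, ω_c=1
ω_s = 1 − (34/14)(0−1) = 24/7
ω_s/ω_c = 24/7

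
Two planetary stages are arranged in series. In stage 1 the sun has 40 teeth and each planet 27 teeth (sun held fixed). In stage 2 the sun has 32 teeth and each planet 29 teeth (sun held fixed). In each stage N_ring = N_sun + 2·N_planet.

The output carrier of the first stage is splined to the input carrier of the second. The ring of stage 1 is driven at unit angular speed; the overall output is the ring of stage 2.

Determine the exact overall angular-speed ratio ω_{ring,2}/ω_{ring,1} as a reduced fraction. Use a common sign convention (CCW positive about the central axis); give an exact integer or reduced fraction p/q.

Stage 1: N_ring = 40 + 2·27 = 94
Stage 1: 40(ω_s−ω_c) = −94(ω_r−ω_c),  ω_s=0, ω_r=1
Stage 1: 40(0−ω_c) = −94(1−ω_c)  ⇒  134ω_c = 94  ⇒  ω_c = 47/67
  ⇒ ω_c¹/ω_r¹ = 47/67
Stage 2: N_ring = 32 + 2·29 = 90
Stage 2: 32(ω_s−ω_c) = −90(ω_r−ω_c),  ω_s=0, ω_c=1
Stage 2: ω_r = 1 − (32/90)(0−1) = 61/45
  ⇒ ω_r²/ω_c² = 61/45
Coupling ω_c² = ω_c¹ ⇒ overall = 47/67 × 61/45 = 2867/3015

2867/3015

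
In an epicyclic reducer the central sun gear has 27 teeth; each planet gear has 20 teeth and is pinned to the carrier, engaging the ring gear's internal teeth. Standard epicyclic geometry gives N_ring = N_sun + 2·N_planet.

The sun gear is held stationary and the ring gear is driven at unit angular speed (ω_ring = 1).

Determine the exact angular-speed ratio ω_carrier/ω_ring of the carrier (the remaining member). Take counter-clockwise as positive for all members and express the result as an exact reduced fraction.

67/94

N_ring = 27 + 2·20 = 67
27(ω_s−ω_c) = −67(ω_r−ω_c),  ω_s=0, ω_r=1
27(0−ω_c) = −67(1−ω_c)  ⇒  94ω_c = 67  ⇒  ω_c = 67/94
ω_c/ω_r = 67/94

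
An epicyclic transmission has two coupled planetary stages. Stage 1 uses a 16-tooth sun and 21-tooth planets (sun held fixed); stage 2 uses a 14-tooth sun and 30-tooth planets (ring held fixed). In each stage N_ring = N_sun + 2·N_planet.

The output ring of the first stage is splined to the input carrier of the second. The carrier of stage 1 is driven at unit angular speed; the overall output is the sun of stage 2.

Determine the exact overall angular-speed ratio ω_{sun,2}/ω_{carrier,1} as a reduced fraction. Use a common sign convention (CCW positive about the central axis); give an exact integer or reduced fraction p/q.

Stage 1: N_ring = 16 + 2·21 = 58
Stage 1: 16(ω_s−ω_c) = −58(ω_r−ω_c),  ω_s=0, ω_c=1
Stage 1: ω_r = 1 − (16/58)(0−1) = 37/29
  ⇒ ω_r¹/ω_c¹ = 37/29
Stage 2: N_ring = 14 + 2·30 = 74
Stage 2: 14(ω_s−ω_c) = −74(ω_r−ω_c),  ω_r=0, ω_c=1
Stage 2: ω_s = 1 − (74/14)(0−1) = 44/7
  ⇒ ω_s²/ω_c² = 44/7
Coupling ω_c² = ω_r¹ ⇒ overall = 37/29 × 44/7 = 1628/203

1628/203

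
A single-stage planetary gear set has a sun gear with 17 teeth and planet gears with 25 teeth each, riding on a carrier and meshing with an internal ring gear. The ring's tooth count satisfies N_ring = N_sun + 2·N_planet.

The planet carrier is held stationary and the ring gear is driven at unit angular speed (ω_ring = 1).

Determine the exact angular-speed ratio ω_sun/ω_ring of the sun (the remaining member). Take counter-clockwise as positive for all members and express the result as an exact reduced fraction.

N_ring = 17 + 2·25 = 67
17(ω_s−ω_c) = −67(ω_r−ω_c),  ω_c=0, ω_r=1
ω_s = 0 − (67/17)(1−0) = -67/17
ω_s/ω_r = -67/17

-67/17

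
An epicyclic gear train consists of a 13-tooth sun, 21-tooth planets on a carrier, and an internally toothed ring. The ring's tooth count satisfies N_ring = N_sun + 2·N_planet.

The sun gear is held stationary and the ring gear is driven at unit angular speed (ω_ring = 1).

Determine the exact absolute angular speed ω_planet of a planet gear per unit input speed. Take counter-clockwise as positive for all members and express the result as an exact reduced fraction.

N_ring = 13 + 2·21 = 55
13(ω_s−ω_c) = −55(ω_r−ω_c),  ω_s=0, ω_r=1
13(0−ω_c) = −55(1−ω_c)  ⇒  68ω_c = 55  ⇒  ω_c = 55/68
sun–planet: 13·(0−55/68) = −21·(ω_p−ω_c)  ⇒  ω_p−ω_c = −(13/21)·(-55/68) = 715/1428
ω_p = 55/68 + 715/1428 = 55/42

55/42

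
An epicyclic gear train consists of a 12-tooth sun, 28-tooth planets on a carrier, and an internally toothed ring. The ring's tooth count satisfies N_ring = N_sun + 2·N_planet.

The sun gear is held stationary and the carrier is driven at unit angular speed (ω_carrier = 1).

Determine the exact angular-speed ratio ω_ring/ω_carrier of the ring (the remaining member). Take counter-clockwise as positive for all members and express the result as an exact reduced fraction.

N_ring = 12 + 2·28 = 68
12(ω_s−ω_c) = −68(ω_r−ω_c),  ω_s=0, ω_c=1
ω_r = 1 − (12/68)(0−1) = 20/17
ω_r/ω_c = 20/17

20/17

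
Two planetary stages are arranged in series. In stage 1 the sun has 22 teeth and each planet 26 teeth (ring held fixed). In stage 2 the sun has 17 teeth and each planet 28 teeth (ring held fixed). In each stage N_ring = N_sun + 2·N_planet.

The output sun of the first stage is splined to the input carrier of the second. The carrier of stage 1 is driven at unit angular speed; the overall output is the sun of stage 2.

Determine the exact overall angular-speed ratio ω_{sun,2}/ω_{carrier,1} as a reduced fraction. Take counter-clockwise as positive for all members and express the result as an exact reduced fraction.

4320/187

Stage 1: N_ring = 22 + 2·26 = 74
Stage 1: 22(ω_s−ω_c) = −74(ω_r−ω_c),  ω_r=0, ω_c=1
Stage 1: ω_s = 1 − (74/22)(0−1) = 48/11
  ⇒ ω_s¹/ω_c¹ = 48/11
Stage 2: N_ring = 17 + 2·28 = 73
Stage 2: 17(ω_s−ω_c) = −73(ω_r−ω_c),  ω_r=0, ω_c=1
Stage 2: ω_s = 1 − (73/17)(0−1) = 90/17
  ⇒ ω_s²/ω_c² = 90/17
Coupling ω_c² = ω_s¹ ⇒ overall = 48/11 × 90/17 = 4320/187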